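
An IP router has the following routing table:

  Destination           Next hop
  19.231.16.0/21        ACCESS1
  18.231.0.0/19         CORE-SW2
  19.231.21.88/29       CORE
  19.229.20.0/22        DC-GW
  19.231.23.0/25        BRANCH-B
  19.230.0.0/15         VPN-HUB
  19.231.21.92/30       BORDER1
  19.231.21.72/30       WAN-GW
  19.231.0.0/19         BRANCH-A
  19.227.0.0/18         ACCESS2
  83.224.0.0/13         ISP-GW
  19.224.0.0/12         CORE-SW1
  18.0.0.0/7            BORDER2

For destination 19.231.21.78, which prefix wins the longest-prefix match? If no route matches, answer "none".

19.231.16.0/21

Entries matching 19.231.21.78:
  18.0.0.0/7 (18.0.0.0 - 19.255.255.255)
  19.224.0.0/12 (19.224.0.0 - 19.239.255.255)
  19.230.0.0/15 (19.230.0.0 - 19.231.255.255)
  19.231.0.0/19 (19.231.0.0 - 19.231.31.255)
  19.231.16.0/21 (19.231.16.0 - 19.231.23.255)
Most specific is 19.231.16.0/21.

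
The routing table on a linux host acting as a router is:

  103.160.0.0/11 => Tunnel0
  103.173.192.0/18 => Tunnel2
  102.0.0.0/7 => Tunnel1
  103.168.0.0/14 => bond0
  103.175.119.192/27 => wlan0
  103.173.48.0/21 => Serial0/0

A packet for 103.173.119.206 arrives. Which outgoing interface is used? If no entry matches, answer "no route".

Tunnel0

Routes whose prefix contains 103.173.119.206:
  102.0.0.0/7 (102.0.0.0 - 103.255.255.255) -> Tunnel1
  103.160.0.0/11 (103.160.0.0 - 103.191.255.255) -> Tunnel0
More-specific entries that do NOT match:
  103.175.119.192/27 (103.175.119.192 - 103.175.119.223) does not contain 103.173.119.206
  103.173.48.0/21 (103.173.48.0 - 103.173.55.255) does not contain 103.173.119.206
  103.173.192.0/18 (103.173.192.0 - 103.173.255.255) does not contain 103.173.119.206
  103.168.0.0/14 (103.168.0.0 - 103.171.255.255) does not contain 103.173.119.206
Longest matching prefix is /11 -> interface Tunnel0.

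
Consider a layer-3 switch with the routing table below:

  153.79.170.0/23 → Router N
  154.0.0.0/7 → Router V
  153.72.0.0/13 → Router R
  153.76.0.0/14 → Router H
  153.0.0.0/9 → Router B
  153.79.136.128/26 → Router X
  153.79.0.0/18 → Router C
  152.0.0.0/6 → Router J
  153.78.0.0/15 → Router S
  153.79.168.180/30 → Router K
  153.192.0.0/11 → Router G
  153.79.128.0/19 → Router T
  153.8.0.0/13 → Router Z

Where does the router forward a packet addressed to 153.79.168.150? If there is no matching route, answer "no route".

Routes whose prefix contains 153.79.168.150:
  152.0.0.0/6 (152.0.0.0 - 155.255.255.255) -> Router J
  153.0.0.0/9 (153.0.0.0 - 153.127.255.255) -> Router B
  153.72.0.0/13 (153.72.0.0 - 153.79.255.255) -> Router R
  153.76.0.0/14 (153.76.0.0 - 153.79.255.255) -> Router H
  153.78.0.0/15 (153.78.0.0 - 153.79.255.255) -> Router S
More-specific entries that do NOT match:
  153.79.168.180/30 (153.79.168.180 - 153.79.168.183) does not contain 153.79.168.150
  153.79.136.128/26 (153.79.136.128 - 153.79.136.191) does not contain 153.79.168.150
  153.79.170.0/23 (153.79.170.0 - 153.79.171.255) does not contain 153.79.168.150
  153.79.128.0/19 (153.79.128.0 - 153.79.159.255) does not contain 153.79.168.150
  153.79.0.0/18 (153.79.0.0 - 153.79.63.255) does not contain 153.79.168.150
Longest matching prefix is /15 -> next hop Router S.

Router S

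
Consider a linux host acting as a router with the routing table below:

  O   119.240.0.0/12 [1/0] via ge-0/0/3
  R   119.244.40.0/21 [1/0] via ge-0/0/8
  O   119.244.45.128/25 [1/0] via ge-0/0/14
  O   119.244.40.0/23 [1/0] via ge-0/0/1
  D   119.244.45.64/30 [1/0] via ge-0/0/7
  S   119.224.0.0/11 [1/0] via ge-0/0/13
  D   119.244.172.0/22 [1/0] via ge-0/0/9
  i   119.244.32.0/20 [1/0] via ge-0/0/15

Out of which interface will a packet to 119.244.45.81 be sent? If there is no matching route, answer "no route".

Routes whose prefix contains 119.244.45.81:
  119.224.0.0/11 (119.224.0.0 - 119.255.255.255) -> ge-0/0/13
  119.240.0.0/12 (119.240.0.0 - 119.255.255.255) -> ge-0/0/3
  119.244.32.0/20 (119.244.32.0 - 119.244.47.255) -> ge-0/0/15
  119.244.40.0/21 (119.244.40.0 - 119.244.47.255) -> ge-0/0/8
More-specific entries that do NOT match:
  119.244.45.64/30 (119.244.45.64 - 119.244.45.67) does not contain 119.244.45.81
  119.244.45.128/25 (119.244.45.128 - 119.244.45.255) does not contain 119.244.45.81
  119.244.40.0/23 (119.244.40.0 - 119.244.41.255) does not contain 119.244.45.81
  119.244.172.0/22 (119.244.172.0 - 119.244.175.255) does not contain 119.244.45.81
Longest matching prefix is /21 -> interface ge-0/0/8.

ge-0/0/8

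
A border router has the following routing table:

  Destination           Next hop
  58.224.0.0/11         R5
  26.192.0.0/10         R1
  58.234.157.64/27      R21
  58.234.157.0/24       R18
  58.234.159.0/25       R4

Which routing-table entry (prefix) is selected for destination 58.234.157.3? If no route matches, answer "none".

Entries matching 58.234.157.3:
  58.224.0.0/11 (58.224.0.0 - 58.255.255.255)
  58.234.157.0/24 (58.234.157.0 - 58.234.157.255)
Most specific is 58.234.157.0/24.

58.234.157.0/24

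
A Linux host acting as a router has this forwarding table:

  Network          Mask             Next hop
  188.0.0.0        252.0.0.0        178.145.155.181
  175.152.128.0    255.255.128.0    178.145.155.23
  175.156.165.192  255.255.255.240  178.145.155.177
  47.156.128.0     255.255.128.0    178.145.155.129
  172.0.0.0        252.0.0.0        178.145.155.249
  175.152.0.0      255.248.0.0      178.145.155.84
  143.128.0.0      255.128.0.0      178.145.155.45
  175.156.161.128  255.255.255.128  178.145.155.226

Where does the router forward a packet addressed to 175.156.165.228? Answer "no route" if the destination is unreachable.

178.145.155.84

Routes whose prefix contains 175.156.165.228:
  172.0.0.0/6 (172.0.0.0 - 175.255.255.255) -> 178.145.155.249
  175.152.0.0/13 (175.152.0.0 - 175.159.255.255) -> 178.145.155.84
More-specific entries that do NOT match:
  175.156.165.192/28 (175.156.165.192 - 175.156.165.207) does not contain 175.156.165.228
  175.156.161.128/25 (175.156.161.128 - 175.156.161.255) does not contain 175.156.165.228
  175.152.128.0/17 (175.152.128.0 - 175.152.255.255) does not contain 175.156.165.228
  47.156.128.0/17 (47.156.128.0 - 47.156.255.255) does not contain 175.156.165.228
Longest matching prefix is /13 -> next hop 178.145.155.84.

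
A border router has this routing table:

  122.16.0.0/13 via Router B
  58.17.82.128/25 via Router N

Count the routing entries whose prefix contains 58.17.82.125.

No listed prefix contains 58.17.82.125.
Total matching entries: 0.

0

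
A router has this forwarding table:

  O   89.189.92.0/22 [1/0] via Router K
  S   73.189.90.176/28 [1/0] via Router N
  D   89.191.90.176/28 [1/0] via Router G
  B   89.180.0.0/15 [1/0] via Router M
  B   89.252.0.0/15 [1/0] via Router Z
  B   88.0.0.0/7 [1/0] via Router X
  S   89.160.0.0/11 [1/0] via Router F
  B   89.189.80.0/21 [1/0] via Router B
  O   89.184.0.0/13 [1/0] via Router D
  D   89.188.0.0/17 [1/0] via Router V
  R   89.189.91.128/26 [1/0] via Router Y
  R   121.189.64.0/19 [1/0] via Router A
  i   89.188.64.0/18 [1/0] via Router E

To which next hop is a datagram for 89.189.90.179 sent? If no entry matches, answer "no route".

Routes whose prefix contains 89.189.90.179:
  88.0.0.0/7 (88.0.0.0 - 89.255.255.255) -> Router X
  89.160.0.0/11 (89.160.0.0 - 89.191.255.255) -> Router F
  89.184.0.0/13 (89.184.0.0 - 89.191.255.255) -> Router D
More-specific entries that do NOT match:
  73.189.90.176/28 (73.189.90.176 - 73.189.90.191) does not contain 89.189.90.179
  89.191.90.176/28 (89.191.90.176 - 89.191.90.191) does not contain 89.189.90.179
  89.189.91.128/26 (89.189.91.128 - 89.189.91.191) does not contain 89.189.90.179
  89.189.92.0/22 (89.189.92.0 - 89.189.95.255) does not contain 89.189.90.179
  89.189.80.0/21 (89.189.80.0 - 89.189.87.255) does not contain 89.189.90.179
  121.189.64.0/19 (121.189.64.0 - 121.189.95.255) does not contain 89.189.90.179
  89.188.64.0/18 (89.188.64.0 - 89.188.127.255) does not contain 89.189.90.179
  89.188.0.0/17 (89.188.0.0 - 89.188.127.255) does not contain 89.189.90.179
  89.180.0.0/15 (89.180.0.0 - 89.181.255.255) does not contain 89.189.90.179
  89.252.0.0/15 (89.252.0.0 - 89.253.255.255) does not contain 89.189.90.179
Longest matching prefix is /13 -> next hop Router D.

Router D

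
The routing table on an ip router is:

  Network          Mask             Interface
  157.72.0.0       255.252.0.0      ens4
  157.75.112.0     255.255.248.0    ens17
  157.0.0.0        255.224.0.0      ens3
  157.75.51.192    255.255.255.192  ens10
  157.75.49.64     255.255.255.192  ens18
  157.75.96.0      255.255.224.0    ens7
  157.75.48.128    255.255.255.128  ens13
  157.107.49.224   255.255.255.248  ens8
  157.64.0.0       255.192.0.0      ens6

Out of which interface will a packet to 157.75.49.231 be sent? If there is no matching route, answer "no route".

Routes whose prefix contains 157.75.49.231:
  157.64.0.0/10 (157.64.0.0 - 157.127.255.255) -> ens6
  157.72.0.0/14 (157.72.0.0 - 157.75.255.255) -> ens4
More-specific entries that do NOT match:
  157.107.49.224/29 (157.107.49.224 - 157.107.49.231) does not contain 157.75.49.231
  157.75.51.192/26 (157.75.51.192 - 157.75.51.255) does not contain 157.75.49.231
  157.75.49.64/26 (157.75.49.64 - 157.75.49.127) does not contain 157.75.49.231
  157.75.48.128/25 (157.75.48.128 - 157.75.48.255) does not contain 157.75.49.231
  157.75.112.0/21 (157.75.112.0 - 157.75.119.255) does not contain 157.75.49.231
  157.75.96.0/19 (157.75.96.0 - 157.75.127.255) does not contain 157.75.49.231
Longest matching prefix is /14 -> interface ens4.

ens4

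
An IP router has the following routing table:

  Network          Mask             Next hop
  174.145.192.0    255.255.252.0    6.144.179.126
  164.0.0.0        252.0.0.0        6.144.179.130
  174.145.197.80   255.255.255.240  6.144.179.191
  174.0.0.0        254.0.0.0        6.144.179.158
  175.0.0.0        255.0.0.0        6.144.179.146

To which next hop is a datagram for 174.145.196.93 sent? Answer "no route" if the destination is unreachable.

Routes whose prefix contains 174.145.196.93:
  174.0.0.0/7 (174.0.0.0 - 175.255.255.255) -> 6.144.179.158
More-specific entries that do NOT match:
  174.145.197.80/28 (174.145.197.80 - 174.145.197.95) does not contain 174.145.196.93
  174.145.192.0/22 (174.145.192.0 - 174.145.195.255) does not contain 174.145.196.93
  175.0.0.0/8 (175.0.0.0 - 175.255.255.255) does not contain 174.145.196.93
Longest matching prefix is /7 -> next hop 6.144.179.158.

6.144.179.158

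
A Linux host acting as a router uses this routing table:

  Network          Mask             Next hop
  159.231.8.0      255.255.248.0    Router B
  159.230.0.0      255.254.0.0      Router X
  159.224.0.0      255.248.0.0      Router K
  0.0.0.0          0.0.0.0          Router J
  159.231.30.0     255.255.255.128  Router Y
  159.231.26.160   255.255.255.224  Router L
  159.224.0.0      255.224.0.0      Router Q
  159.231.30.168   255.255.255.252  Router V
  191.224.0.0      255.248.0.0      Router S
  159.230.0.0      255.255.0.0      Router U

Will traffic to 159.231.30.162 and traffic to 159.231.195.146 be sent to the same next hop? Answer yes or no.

yes

159.231.30.162: longest match 159.230.0.0/15 -> Router X
159.231.195.146: longest match 159.230.0.0/15 -> Router X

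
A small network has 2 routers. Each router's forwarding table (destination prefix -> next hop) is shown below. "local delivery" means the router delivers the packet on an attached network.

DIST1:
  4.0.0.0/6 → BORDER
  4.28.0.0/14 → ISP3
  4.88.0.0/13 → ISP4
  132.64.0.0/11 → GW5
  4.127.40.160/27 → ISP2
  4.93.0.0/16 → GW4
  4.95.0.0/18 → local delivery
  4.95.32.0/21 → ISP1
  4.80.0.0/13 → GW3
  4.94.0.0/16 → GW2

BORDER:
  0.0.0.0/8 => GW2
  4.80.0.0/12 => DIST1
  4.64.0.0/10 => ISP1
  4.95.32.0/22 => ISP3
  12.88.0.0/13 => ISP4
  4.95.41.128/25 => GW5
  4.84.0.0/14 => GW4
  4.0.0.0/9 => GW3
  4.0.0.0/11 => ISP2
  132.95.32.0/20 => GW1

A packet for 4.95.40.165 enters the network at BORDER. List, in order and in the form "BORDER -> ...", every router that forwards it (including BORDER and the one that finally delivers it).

BORDER -> DIST1

At BORDER: longest match for 4.95.40.165 is 4.80.0.0/12 -> DIST1
At DIST1: longest match for 4.95.40.165 is 4.95.0.0/18 -> local delivery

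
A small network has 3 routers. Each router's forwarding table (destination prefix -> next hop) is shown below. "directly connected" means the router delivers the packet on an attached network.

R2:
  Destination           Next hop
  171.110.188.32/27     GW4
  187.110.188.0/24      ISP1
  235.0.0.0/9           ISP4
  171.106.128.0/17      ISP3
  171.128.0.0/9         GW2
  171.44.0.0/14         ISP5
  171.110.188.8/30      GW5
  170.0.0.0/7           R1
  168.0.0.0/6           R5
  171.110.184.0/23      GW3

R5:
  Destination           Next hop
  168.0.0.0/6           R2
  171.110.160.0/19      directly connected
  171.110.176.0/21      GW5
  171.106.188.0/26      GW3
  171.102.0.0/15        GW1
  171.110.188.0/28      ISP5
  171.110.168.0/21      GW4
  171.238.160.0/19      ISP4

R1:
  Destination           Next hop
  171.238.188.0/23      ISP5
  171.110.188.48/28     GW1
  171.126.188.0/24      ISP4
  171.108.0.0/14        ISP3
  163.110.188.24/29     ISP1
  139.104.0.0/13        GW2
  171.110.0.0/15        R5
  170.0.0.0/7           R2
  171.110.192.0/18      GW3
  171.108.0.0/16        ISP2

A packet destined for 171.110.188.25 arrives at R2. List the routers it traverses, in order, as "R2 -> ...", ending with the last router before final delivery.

R2 -> R1 -> R5

At R2: longest match for 171.110.188.25 is 170.0.0.0/7 -> R1
At R1: longest match for 171.110.188.25 is 171.110.0.0/15 -> R5
At R5: longest match for 171.110.188.25 is 171.110.160.0/19 -> directly connected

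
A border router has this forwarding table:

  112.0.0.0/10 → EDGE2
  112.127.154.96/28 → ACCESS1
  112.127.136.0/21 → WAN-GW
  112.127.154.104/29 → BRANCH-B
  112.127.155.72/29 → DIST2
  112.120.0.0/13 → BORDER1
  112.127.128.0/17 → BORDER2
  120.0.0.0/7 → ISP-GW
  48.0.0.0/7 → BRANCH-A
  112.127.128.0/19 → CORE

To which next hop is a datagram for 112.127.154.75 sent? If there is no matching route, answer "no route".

CORE

Routes whose prefix contains 112.127.154.75:
  112.120.0.0/13 (112.120.0.0 - 112.127.255.255) -> BORDER1
  112.127.128.0/17 (112.127.128.0 - 112.127.255.255) -> BORDER2
  112.127.128.0/19 (112.127.128.0 - 112.127.159.255) -> CORE
More-specific entries that do NOT match:
  112.127.154.104/29 (112.127.154.104 - 112.127.154.111) does not contain 112.127.154.75
  112.127.155.72/29 (112.127.155.72 - 112.127.155.79) does not contain 112.127.154.75
  112.127.154.96/28 (112.127.154.96 - 112.127.154.111) does not contain 112.127.154.75
  112.127.136.0/21 (112.127.136.0 - 112.127.143.255) does not contain 112.127.154.75
Longest matching prefix is /19 -> next hop CORE.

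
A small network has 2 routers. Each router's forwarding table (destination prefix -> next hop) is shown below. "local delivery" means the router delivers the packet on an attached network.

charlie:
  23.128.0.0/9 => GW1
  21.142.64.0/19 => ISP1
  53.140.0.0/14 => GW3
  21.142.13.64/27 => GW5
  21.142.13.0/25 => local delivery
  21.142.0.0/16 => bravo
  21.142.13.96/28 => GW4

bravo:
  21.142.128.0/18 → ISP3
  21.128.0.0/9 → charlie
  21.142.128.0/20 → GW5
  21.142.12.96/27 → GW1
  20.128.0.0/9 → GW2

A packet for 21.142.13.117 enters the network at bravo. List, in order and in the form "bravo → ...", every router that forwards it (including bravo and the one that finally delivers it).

At bravo: longest match for 21.142.13.117 is 21.128.0.0/9 -> charlie
At charlie: longest match for 21.142.13.117 is 21.142.13.0/25 -> local delivery

bravo → charlie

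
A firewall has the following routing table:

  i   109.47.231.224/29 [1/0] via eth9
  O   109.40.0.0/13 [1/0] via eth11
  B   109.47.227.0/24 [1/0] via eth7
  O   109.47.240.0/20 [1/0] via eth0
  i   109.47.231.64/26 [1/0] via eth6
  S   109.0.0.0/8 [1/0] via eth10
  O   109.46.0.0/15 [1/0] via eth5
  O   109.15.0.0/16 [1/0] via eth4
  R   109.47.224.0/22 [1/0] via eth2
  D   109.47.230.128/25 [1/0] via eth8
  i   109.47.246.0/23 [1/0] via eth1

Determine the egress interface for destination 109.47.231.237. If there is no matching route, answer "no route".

eth5

Routes whose prefix contains 109.47.231.237:
  109.0.0.0/8 (109.0.0.0 - 109.255.255.255) -> eth10
  109.40.0.0/13 (109.40.0.0 - 109.47.255.255) -> eth11
  109.46.0.0/15 (109.46.0.0 - 109.47.255.255) -> eth5
More-specific entries that do NOT match:
  109.47.231.224/29 (109.47.231.224 - 109.47.231.231) does not contain 109.47.231.237
  109.47.231.64/26 (109.47.231.64 - 109.47.231.127) does not contain 109.47.231.237
  109.47.230.128/25 (109.47.230.128 - 109.47.230.255) does not contain 109.47.231.237
  109.47.227.0/24 (109.47.227.0 - 109.47.227.255) does not contain 109.47.231.237
  109.47.246.0/23 (109.47.246.0 - 109.47.247.255) does not contain 109.47.231.237
  109.47.224.0/22 (109.47.224.0 - 109.47.227.255) does not contain 109.47.231.237
  109.47.240.0/20 (109.47.240.0 - 109.47.255.255) does not contain 109.47.231.237
  109.15.0.0/16 (109.15.0.0 - 109.15.255.255) does not contain 109.47.231.237
Longest matching prefix is /15 -> interface eth5.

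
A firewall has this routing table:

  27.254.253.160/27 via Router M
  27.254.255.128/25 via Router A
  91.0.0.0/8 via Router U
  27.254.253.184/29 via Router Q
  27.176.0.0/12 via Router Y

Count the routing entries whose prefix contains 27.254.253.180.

1

Prefixes containing 27.254.253.180:
  27.254.253.160/27 (27.254.253.160 - 27.254.253.191)
Total matching entries: 1.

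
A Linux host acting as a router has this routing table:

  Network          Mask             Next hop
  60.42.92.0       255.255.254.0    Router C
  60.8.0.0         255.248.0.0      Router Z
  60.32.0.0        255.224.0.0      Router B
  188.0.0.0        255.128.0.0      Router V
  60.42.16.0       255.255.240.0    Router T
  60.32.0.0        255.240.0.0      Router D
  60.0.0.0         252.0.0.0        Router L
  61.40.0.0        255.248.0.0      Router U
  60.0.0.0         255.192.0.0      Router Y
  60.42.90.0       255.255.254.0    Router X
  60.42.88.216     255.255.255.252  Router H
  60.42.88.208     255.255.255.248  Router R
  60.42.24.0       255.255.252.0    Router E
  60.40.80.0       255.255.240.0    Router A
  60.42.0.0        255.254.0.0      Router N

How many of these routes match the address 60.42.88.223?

Prefixes containing 60.42.88.223:
  60.0.0.0/6 (60.0.0.0 - 63.255.255.255)
  60.0.0.0/10 (60.0.0.0 - 60.63.255.255)
  60.32.0.0/11 (60.32.0.0 - 60.63.255.255)
  60.32.0.0/12 (60.32.0.0 - 60.47.255.255)
  60.42.0.0/15 (60.42.0.0 - 60.43.255.255)
Total matching entries: 5.

5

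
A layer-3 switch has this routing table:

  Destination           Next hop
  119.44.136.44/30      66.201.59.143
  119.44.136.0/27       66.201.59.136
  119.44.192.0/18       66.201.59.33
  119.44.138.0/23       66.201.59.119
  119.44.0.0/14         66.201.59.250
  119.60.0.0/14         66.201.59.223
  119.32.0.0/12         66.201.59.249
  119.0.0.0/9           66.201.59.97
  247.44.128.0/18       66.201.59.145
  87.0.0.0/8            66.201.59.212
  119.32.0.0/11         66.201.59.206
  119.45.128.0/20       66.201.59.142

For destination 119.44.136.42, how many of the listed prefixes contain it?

4

Prefixes containing 119.44.136.42:
  119.0.0.0/9 (119.0.0.0 - 119.127.255.255)
  119.32.0.0/11 (119.32.0.0 - 119.63.255.255)
  119.32.0.0/12 (119.32.0.0 - 119.47.255.255)
  119.44.0.0/14 (119.44.0.0 - 119.47.255.255)
Total matching entries: 4.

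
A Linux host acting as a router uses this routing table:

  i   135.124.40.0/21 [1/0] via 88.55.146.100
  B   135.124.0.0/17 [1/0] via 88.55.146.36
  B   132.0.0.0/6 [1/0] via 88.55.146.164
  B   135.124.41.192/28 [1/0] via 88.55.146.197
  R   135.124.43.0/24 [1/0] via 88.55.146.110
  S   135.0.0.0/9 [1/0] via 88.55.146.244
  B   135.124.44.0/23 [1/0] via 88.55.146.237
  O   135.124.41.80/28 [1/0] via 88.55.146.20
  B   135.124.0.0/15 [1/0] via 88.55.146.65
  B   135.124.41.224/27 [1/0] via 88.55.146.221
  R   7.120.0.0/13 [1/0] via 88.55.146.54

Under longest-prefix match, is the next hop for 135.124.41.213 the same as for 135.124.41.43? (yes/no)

yes

135.124.41.213: longest match 135.124.40.0/21 -> 88.55.146.100
135.124.41.43: longest match 135.124.40.0/21 -> 88.55.146.100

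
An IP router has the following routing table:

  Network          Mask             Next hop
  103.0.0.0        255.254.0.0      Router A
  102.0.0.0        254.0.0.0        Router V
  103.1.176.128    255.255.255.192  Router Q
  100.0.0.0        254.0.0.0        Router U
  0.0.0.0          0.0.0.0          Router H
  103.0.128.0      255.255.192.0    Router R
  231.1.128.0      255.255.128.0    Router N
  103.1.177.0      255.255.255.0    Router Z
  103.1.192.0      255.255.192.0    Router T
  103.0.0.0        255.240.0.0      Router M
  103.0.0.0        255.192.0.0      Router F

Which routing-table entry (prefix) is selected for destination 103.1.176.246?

103.0.0.0/15

Entries matching 103.1.176.246:
  0.0.0.0/0 (default, matches everything)
  102.0.0.0/7 (102.0.0.0 - 103.255.255.255)
  103.0.0.0/10 (103.0.0.0 - 103.63.255.255)
  103.0.0.0/12 (103.0.0.0 - 103.15.255.255)
  103.0.0.0/15 (103.0.0.0 - 103.1.255.255)
Most specific is 103.0.0.0/15.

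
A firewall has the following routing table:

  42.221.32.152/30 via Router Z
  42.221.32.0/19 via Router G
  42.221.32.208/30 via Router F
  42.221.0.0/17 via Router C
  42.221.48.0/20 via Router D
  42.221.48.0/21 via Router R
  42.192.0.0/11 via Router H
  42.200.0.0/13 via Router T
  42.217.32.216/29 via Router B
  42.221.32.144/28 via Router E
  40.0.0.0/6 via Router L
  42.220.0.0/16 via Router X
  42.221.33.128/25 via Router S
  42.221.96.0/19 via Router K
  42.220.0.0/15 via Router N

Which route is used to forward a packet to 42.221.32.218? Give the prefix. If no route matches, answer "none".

Entries matching 42.221.32.218:
  40.0.0.0/6 (40.0.0.0 - 43.255.255.255)
  42.192.0.0/11 (42.192.0.0 - 42.223.255.255)
  42.220.0.0/15 (42.220.0.0 - 42.221.255.255)
  42.221.0.0/17 (42.221.0.0 - 42.221.127.255)
  42.221.32.0/19 (42.221.32.0 - 42.221.63.255)
Most specific is 42.221.32.0/19.

42.221.32.0/19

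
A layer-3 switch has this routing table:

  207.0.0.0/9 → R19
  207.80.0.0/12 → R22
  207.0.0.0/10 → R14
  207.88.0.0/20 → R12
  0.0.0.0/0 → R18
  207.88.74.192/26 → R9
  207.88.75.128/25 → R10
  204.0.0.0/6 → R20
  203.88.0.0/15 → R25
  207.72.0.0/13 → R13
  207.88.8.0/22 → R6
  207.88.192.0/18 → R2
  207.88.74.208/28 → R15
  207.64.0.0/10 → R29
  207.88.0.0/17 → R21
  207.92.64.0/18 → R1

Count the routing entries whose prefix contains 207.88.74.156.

Prefixes containing 207.88.74.156:
  0.0.0.0/0 (default, matches everything)
  204.0.0.0/6 (204.0.0.0 - 207.255.255.255)
  207.0.0.0/9 (207.0.0.0 - 207.127.255.255)
  207.64.0.0/10 (207.64.0.0 - 207.127.255.255)
  207.80.0.0/12 (207.80.0.0 - 207.95.255.255)
  207.88.0.0/17 (207.88.0.0 - 207.88.127.255)
Total matching entries: 6.

6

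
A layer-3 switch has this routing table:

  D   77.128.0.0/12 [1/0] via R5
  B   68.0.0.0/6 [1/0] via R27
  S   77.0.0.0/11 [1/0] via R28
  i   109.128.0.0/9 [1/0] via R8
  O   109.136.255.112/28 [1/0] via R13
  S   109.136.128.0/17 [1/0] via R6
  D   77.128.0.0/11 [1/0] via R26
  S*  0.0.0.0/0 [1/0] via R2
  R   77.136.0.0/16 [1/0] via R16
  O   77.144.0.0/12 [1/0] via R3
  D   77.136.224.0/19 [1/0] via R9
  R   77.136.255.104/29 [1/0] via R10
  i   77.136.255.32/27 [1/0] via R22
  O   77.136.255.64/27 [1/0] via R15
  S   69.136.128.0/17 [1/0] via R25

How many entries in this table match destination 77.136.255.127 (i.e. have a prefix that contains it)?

Prefixes containing 77.136.255.127:
  0.0.0.0/0 (default, matches everything)
  77.128.0.0/11 (77.128.0.0 - 77.159.255.255)
  77.128.0.0/12 (77.128.0.0 - 77.143.255.255)
  77.136.0.0/16 (77.136.0.0 - 77.136.255.255)
  77.136.224.0/19 (77.136.224.0 - 77.136.255.255)
Total matching entries: 5.

5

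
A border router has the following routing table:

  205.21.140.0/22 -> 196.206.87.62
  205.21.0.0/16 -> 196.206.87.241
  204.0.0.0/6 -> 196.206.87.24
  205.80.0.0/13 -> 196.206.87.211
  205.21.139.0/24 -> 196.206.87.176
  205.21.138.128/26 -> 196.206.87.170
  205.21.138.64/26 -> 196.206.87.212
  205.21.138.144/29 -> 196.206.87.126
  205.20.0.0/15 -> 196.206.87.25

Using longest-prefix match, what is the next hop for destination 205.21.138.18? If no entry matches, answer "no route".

196.206.87.241

Routes whose prefix contains 205.21.138.18:
  204.0.0.0/6 (204.0.0.0 - 207.255.255.255) -> 196.206.87.24
  205.20.0.0/15 (205.20.0.0 - 205.21.255.255) -> 196.206.87.25
  205.21.0.0/16 (205.21.0.0 - 205.21.255.255) -> 196.206.87.241
More-specific entries that do NOT match:
  205.21.138.144/29 (205.21.138.144 - 205.21.138.151) does not contain 205.21.138.18
  205.21.138.128/26 (205.21.138.128 - 205.21.138.191) does not contain 205.21.138.18
  205.21.138.64/26 (205.21.138.64 - 205.21.138.127) does not contain 205.21.138.18
  205.21.139.0/24 (205.21.139.0 - 205.21.139.255) does not contain 205.21.138.18
  205.21.140.0/22 (205.21.140.0 - 205.21.143.255) does not contain 205.21.138.18
Longest matching prefix is /16 -> next hop 196.206.87.241.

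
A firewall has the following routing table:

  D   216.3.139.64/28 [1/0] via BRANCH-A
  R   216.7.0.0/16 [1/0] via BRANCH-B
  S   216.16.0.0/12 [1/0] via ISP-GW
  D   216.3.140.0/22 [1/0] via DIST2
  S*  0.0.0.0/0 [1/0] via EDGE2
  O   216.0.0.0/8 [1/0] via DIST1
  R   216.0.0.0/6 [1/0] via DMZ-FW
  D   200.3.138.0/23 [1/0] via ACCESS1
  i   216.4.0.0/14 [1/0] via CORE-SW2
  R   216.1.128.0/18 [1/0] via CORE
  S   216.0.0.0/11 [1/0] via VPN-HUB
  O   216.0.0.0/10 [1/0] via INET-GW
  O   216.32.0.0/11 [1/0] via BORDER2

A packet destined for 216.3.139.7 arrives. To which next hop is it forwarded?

VPN-HUB

Routes whose prefix contains 216.3.139.7:
  0.0.0.0/0 (default, matches everything) -> EDGE2
  216.0.0.0/6 (216.0.0.0 - 219.255.255.255) -> DMZ-FW
  216.0.0.0/8 (216.0.0.0 - 216.255.255.255) -> DIST1
  216.0.0.0/10 (216.0.0.0 - 216.63.255.255) -> INET-GW
  216.0.0.0/11 (216.0.0.0 - 216.31.255.255) -> VPN-HUB
More-specific entries that do NOT match:
  216.3.139.64/28 (216.3.139.64 - 216.3.139.79) does not contain 216.3.139.7
  200.3.138.0/23 (200.3.138.0 - 200.3.139.255) does not contain 216.3.139.7
  216.3.140.0/22 (216.3.140.0 - 216.3.143.255) does not contain 216.3.139.7
  216.1.128.0/18 (216.1.128.0 - 216.1.191.255) does not contain 216.3.139.7
  216.7.0.0/16 (216.7.0.0 - 216.7.255.255) does not contain 216.3.139.7
  216.4.0.0/14 (216.4.0.0 - 216.7.255.255) does not contain 216.3.139.7
  216.16.0.0/12 (216.16.0.0 - 216.31.255.255) does not contain 216.3.139.7
Longest matching prefix is /11 -> next hop VPN-HUB.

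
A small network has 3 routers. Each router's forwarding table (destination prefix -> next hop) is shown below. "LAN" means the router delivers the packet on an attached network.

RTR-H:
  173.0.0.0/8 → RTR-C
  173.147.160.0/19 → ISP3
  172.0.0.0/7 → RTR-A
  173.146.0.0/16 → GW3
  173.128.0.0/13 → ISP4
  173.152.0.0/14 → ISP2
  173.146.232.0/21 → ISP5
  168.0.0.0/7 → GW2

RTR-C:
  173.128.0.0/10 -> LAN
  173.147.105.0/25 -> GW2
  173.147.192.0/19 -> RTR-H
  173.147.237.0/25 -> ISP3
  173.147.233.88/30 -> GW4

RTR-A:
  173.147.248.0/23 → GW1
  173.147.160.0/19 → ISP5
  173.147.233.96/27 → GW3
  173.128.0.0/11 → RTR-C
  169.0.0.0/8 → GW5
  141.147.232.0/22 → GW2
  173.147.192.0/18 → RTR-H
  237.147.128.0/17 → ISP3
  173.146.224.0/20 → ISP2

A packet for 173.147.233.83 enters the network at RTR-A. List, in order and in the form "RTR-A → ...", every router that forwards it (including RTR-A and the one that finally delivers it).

RTR-A → RTR-H → RTR-C

At RTR-A: longest match for 173.147.233.83 is 173.147.192.0/18 -> RTR-H
At RTR-H: longest match for 173.147.233.83 is 173.0.0.0/8 -> RTR-C
At RTR-C: longest match for 173.147.233.83 is 173.128.0.0/10 -> LAN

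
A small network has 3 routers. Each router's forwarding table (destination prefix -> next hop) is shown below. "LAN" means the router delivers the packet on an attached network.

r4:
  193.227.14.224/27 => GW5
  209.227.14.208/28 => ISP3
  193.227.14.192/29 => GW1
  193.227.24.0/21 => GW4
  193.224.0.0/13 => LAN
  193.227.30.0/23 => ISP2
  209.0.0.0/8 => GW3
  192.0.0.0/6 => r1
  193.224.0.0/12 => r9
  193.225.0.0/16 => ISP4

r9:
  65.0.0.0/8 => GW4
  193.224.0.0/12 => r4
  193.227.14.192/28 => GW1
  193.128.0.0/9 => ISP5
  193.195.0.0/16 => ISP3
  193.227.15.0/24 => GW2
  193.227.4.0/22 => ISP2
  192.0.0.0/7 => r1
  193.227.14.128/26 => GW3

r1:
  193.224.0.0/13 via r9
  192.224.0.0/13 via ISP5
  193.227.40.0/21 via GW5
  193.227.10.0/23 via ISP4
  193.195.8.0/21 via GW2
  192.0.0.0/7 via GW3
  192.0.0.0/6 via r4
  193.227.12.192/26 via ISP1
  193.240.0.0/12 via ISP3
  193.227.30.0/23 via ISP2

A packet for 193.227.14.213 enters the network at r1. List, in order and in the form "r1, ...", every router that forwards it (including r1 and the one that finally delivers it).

At r1: longest match for 193.227.14.213 is 193.224.0.0/13 -> r9
At r9: longest match for 193.227.14.213 is 193.224.0.0/12 -> r4
At r4: longest match for 193.227.14.213 is 193.224.0.0/13 -> LAN

r1, r9, r4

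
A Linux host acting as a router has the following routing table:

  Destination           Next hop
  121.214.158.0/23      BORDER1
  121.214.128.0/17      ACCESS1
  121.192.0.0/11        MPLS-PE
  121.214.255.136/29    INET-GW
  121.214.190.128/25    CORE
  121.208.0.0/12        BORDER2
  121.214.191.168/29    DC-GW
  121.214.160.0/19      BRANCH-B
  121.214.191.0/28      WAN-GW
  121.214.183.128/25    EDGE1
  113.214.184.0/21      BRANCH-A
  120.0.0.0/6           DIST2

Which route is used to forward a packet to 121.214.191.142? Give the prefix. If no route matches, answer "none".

Entries matching 121.214.191.142:
  120.0.0.0/6 (120.0.0.0 - 123.255.255.255)
  121.192.0.0/11 (121.192.0.0 - 121.223.255.255)
  121.208.0.0/12 (121.208.0.0 - 121.223.255.255)
  121.214.128.0/17 (121.214.128.0 - 121.214.255.255)
  121.214.160.0/19 (121.214.160.0 - 121.214.191.255)
Most specific is 121.214.160.0/19.

121.214.160.0/19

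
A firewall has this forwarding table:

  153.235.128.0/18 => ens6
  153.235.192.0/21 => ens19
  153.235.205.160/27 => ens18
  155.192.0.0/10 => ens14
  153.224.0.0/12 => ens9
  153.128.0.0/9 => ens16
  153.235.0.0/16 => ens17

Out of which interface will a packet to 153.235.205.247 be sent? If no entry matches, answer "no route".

ens17

Routes whose prefix contains 153.235.205.247:
  153.128.0.0/9 (153.128.0.0 - 153.255.255.255) -> ens16
  153.224.0.0/12 (153.224.0.0 - 153.239.255.255) -> ens9
  153.235.0.0/16 (153.235.0.0 - 153.235.255.255) -> ens17
More-specific entries that do NOT match:
  153.235.205.160/27 (153.235.205.160 - 153.235.205.191) does not contain 153.235.205.247
  153.235.192.0/21 (153.235.192.0 - 153.235.199.255) does not contain 153.235.205.247
  153.235.128.0/18 (153.235.128.0 - 153.235.191.255) does not contain 153.235.205.247
Longest matching prefix is /16 -> interface ens17.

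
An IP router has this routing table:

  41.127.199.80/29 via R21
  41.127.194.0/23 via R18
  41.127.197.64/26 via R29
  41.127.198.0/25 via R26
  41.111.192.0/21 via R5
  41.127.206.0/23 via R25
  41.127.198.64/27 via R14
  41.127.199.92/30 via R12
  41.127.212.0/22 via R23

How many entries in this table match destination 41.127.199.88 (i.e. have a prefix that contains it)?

0

No listed prefix contains 41.127.199.88.
Total matching entries: 0.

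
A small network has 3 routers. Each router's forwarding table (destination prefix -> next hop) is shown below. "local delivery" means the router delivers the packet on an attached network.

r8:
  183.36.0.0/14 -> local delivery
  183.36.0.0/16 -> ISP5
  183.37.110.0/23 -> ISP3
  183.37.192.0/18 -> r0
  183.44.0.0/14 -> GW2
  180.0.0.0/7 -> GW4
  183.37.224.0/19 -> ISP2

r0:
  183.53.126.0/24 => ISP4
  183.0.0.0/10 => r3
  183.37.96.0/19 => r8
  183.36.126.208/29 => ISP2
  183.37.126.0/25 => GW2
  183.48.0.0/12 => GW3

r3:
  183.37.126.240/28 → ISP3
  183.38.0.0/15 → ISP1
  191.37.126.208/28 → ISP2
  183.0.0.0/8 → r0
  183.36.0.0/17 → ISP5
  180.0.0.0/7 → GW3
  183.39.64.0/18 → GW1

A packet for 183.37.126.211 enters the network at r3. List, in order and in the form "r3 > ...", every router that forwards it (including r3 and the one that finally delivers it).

r3 > r0 > r8

At r3: longest match for 183.37.126.211 is 183.0.0.0/8 -> r0
At r0: longest match for 183.37.126.211 is 183.37.96.0/19 -> r8
At r8: longest match for 183.37.126.211 is 183.36.0.0/14 -> local delivery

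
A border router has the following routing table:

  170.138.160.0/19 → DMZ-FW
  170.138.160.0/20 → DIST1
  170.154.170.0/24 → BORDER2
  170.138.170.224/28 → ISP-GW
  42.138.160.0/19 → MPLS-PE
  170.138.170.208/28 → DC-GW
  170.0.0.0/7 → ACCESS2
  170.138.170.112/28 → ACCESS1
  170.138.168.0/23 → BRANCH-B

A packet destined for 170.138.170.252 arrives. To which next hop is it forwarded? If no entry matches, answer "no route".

DIST1

Routes whose prefix contains 170.138.170.252:
  170.0.0.0/7 (170.0.0.0 - 171.255.255.255) -> ACCESS2
  170.138.160.0/19 (170.138.160.0 - 170.138.191.255) -> DMZ-FW
  170.138.160.0/20 (170.138.160.0 - 170.138.175.255) -> DIST1
More-specific entries that do NOT match:
  170.138.170.224/28 (170.138.170.224 - 170.138.170.239) does not contain 170.138.170.252
  170.138.170.208/28 (170.138.170.208 - 170.138.170.223) does not contain 170.138.170.252
  170.138.170.112/28 (170.138.170.112 - 170.138.170.127) does not contain 170.138.170.252
  170.154.170.0/24 (170.154.170.0 - 170.154.170.255) does not contain 170.138.170.252
  170.138.168.0/23 (170.138.168.0 - 170.138.169.255) does not contain 170.138.170.252
Longest matching prefix is /20 -> next hop DIST1.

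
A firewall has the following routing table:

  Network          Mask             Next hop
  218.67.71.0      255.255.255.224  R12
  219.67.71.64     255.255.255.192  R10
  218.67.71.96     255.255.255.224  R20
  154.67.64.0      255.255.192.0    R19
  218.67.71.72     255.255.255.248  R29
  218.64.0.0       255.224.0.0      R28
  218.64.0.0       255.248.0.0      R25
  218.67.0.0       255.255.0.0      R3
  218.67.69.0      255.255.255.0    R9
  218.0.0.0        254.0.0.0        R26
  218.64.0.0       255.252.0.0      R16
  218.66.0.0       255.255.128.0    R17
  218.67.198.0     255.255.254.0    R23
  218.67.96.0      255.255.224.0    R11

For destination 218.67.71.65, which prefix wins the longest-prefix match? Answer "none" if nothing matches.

Entries matching 218.67.71.65:
  218.0.0.0/7 (218.0.0.0 - 219.255.255.255)
  218.64.0.0/11 (218.64.0.0 - 218.95.255.255)
  218.64.0.0/13 (218.64.0.0 - 218.71.255.255)
  218.64.0.0/14 (218.64.0.0 - 218.67.255.255)
  218.67.0.0/16 (218.67.0.0 - 218.67.255.255)
Most specific is 218.67.0.0/16.

218.67.0.0/16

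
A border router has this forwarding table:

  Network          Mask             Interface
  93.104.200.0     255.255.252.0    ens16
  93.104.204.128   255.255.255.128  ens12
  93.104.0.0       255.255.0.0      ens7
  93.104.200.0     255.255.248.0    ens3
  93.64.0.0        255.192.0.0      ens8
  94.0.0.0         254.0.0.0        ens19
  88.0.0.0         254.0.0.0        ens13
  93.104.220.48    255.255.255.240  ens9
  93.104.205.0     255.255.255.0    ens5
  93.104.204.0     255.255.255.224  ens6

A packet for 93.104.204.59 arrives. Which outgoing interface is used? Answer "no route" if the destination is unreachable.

Routes whose prefix contains 93.104.204.59:
  93.64.0.0/10 (93.64.0.0 - 93.127.255.255) -> ens8
  93.104.0.0/16 (93.104.0.0 - 93.104.255.255) -> ens7
  93.104.200.0/21 (93.104.200.0 - 93.104.207.255) -> ens3
More-specific entries that do NOT match:
  93.104.220.48/28 (93.104.220.48 - 93.104.220.63) does not contain 93.104.204.59
  93.104.204.0/27 (93.104.204.0 - 93.104.204.31) does not contain 93.104.204.59
  93.104.204.128/25 (93.104.204.128 - 93.104.204.255) does not contain 93.104.204.59
  93.104.205.0/24 (93.104.205.0 - 93.104.205.255) does not contain 93.104.204.59
  93.104.200.0/22 (93.104.200.0 - 93.104.203.255) does not contain 93.104.204.59
Longest matching prefix is /21 -> interface ens3.

ens3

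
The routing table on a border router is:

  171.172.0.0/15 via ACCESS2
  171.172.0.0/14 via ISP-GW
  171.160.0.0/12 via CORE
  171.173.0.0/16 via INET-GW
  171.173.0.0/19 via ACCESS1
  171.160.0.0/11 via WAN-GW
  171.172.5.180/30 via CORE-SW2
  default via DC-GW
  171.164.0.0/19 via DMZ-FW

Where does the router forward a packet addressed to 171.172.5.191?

ACCESS2

Routes whose prefix contains 171.172.5.191:
  0.0.0.0/0 (default, matches everything) -> DC-GW
  171.160.0.0/11 (171.160.0.0 - 171.191.255.255) -> WAN-GW
  171.160.0.0/12 (171.160.0.0 - 171.175.255.255) -> CORE
  171.172.0.0/14 (171.172.0.0 - 171.175.255.255) -> ISP-GW
  171.172.0.0/15 (171.172.0.0 - 171.173.255.255) -> ACCESS2
More-specific entries that do NOT match:
  171.172.5.180/30 (171.172.5.180 - 171.172.5.183) does not contain 171.172.5.191
  171.173.0.0/19 (171.173.0.0 - 171.173.31.255) does not contain 171.172.5.191
  171.164.0.0/19 (171.164.0.0 - 171.164.31.255) does not contain 171.172.5.191
  171.173.0.0/16 (171.173.0.0 - 171.173.255.255) does not contain 171.172.5.191
Longest matching prefix is /15 -> next hop ACCESS2.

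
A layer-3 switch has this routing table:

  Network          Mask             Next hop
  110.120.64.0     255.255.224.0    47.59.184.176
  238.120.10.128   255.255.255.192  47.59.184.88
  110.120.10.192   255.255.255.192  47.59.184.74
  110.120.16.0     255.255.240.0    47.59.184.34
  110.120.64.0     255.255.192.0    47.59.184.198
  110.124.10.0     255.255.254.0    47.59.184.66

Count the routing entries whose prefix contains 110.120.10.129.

No listed prefix contains 110.120.10.129.
Total matching entries: 0.

0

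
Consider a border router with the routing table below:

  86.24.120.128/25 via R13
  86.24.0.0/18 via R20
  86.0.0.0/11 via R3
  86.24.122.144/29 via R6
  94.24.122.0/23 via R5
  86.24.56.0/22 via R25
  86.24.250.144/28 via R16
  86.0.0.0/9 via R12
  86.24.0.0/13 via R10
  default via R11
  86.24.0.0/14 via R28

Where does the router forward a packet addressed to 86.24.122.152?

R28

Routes whose prefix contains 86.24.122.152:
  0.0.0.0/0 (default, matches everything) -> R11
  86.0.0.0/9 (86.0.0.0 - 86.127.255.255) -> R12
  86.0.0.0/11 (86.0.0.0 - 86.31.255.255) -> R3
  86.24.0.0/13 (86.24.0.0 - 86.31.255.255) -> R10
  86.24.0.0/14 (86.24.0.0 - 86.27.255.255) -> R28
More-specific entries that do NOT match:
  86.24.122.144/29 (86.24.122.144 - 86.24.122.151) does not contain 86.24.122.152
  86.24.250.144/28 (86.24.250.144 - 86.24.250.159) does not contain 86.24.122.152
  86.24.120.128/25 (86.24.120.128 - 86.24.120.255) does not contain 86.24.122.152
  94.24.122.0/23 (94.24.122.0 - 94.24.123.255) does not contain 86.24.122.152
  86.24.56.0/22 (86.24.56.0 - 86.24.59.255) does not contain 86.24.122.152
  86.24.0.0/18 (86.24.0.0 - 86.24.63.255) does not contain 86.24.122.152
Longest matching prefix is /14 -> next hop R28.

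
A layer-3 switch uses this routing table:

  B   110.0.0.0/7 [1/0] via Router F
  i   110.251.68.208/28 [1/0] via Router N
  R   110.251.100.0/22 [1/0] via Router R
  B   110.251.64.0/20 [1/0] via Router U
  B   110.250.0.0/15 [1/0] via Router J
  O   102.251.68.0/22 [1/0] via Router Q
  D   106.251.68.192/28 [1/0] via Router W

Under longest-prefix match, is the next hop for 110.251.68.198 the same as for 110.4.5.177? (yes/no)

110.251.68.198: longest match 110.251.64.0/20 -> Router U
110.4.5.177: longest match 110.0.0.0/7 -> Router F

no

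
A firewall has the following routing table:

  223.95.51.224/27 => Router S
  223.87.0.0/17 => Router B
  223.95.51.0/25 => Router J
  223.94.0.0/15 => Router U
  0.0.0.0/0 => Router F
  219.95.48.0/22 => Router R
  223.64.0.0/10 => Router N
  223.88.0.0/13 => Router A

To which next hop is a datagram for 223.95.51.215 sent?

Router U

Routes whose prefix contains 223.95.51.215:
  0.0.0.0/0 (default, matches everything) -> Router F
  223.64.0.0/10 (223.64.0.0 - 223.127.255.255) -> Router N
  223.88.0.0/13 (223.88.0.0 - 223.95.255.255) -> Router A
  223.94.0.0/15 (223.94.0.0 - 223.95.255.255) -> Router U
More-specific entries that do NOT match:
  223.95.51.224/27 (223.95.51.224 - 223.95.51.255) does not contain 223.95.51.215
  223.95.51.0/25 (223.95.51.0 - 223.95.51.127) does not contain 223.95.51.215
  219.95.48.0/22 (219.95.48.0 - 219.95.51.255) does not contain 223.95.51.215
  223.87.0.0/17 (223.87.0.0 - 223.87.127.255) does not contain 223.95.51.215
Longest matching prefix is /15 -> next hop Router U.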